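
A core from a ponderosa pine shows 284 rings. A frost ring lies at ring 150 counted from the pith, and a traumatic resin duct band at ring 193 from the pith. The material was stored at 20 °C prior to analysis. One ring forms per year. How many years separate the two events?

The two markers are separated by 193 − 150 = 43 rings.
One ring per year makes the interval 43 years.

43 years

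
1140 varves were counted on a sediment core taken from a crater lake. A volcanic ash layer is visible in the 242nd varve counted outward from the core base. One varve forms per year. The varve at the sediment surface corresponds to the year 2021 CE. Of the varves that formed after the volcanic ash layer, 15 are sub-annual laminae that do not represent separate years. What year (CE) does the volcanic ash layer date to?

1138 CE

Between varve 242 and the sediment surface there are 1140 − 242 = 898 varves.
Excluding 15 false varves: 898 − 15 = 883.
Counting back 883 years from 2021 CE places the volcanic ash layer in 2021 − 883 = 1138 CE.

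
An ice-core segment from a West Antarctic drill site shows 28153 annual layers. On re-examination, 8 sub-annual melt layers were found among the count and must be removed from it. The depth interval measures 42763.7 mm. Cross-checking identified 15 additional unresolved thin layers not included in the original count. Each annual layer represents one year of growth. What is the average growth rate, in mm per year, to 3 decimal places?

Correcting the raw count gives 28153 − 8 + 15 = 28160 true annual layers.
42763.7 mm over 28160 years gives 42763.7 / 28160 ≈ 1.519 mm per year.

1.519 mm per year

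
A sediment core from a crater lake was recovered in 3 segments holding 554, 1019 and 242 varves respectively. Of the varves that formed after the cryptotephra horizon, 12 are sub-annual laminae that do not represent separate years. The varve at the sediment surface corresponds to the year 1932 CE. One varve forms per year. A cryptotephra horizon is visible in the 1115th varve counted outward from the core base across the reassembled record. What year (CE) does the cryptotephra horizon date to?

Total varves = 554 + 1019 + 242 = 1815.
The cryptotephra horizon sits at varve 1115 from the core base, so 1815 − 1115 = 700 varves formed after it.
Removing the 12 false varves leaves 700 − 12 = 688 true varves beyond the cryptotephra horizon.
1932 − 688 = 1244 CE.

1244 CE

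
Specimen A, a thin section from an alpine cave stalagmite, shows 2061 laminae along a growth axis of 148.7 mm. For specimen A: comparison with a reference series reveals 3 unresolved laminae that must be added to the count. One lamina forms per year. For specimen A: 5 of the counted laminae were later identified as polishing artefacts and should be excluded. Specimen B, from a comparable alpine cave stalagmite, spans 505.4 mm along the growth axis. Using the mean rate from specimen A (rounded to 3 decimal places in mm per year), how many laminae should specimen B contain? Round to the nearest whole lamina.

Specimen A: after corrections the count is 2061 − 5 + 3 = 2059 laminae.
A: 148.7 mm over 2059 years gives 148.7 / 2059 ≈ 0.072 mm per year.
Specimen B: 505.4 mm / 0.072 mm per year = 7019.44 years ≈ 7019 laminae.

7019 laminae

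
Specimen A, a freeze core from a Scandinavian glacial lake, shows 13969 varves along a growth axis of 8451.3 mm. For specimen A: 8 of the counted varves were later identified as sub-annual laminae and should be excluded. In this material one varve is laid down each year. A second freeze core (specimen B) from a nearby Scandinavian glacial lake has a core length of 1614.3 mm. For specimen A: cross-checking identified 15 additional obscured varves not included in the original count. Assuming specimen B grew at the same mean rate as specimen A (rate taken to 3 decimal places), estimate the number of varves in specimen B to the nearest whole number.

2668 varves

Specimen A: true varve count = 13969 − 8 + 15 = 13976.
A: Extension rate ≈ 8451.3 / 13976 = 0.605 mm/yr.
Specimen B: 1614.3 mm / 0.605 mm per year = 2668.26 years ≈ 2668 varves.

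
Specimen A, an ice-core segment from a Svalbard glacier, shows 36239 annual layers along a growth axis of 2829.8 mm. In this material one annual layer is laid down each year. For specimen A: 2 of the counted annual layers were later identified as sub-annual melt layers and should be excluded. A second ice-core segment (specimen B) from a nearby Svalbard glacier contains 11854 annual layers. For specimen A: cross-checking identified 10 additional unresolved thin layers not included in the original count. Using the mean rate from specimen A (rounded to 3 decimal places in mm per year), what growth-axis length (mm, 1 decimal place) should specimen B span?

Specimen A: correcting the raw count gives 36239 − 2 + 10 = 36247 true annual layers.
A: Extension rate ≈ 2829.8 / 36247 = 0.078 mm/yr.
Length of B = 0.078 × 11854 = 924.6 mm.

924.6 mm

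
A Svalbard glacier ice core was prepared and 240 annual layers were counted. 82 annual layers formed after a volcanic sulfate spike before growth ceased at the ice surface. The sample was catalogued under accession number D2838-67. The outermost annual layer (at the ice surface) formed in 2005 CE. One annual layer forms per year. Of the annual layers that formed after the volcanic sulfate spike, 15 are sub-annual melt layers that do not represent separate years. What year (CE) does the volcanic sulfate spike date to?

82 annual layers formed after the volcanic sulfate spike.
Excluding 15 false annual layers: 82 − 15 = 67.
The annual layer at the ice surface is 2005 CE, so the volcanic sulfate spike dates to 2005 − 67 = 1938 CE.

1938 CE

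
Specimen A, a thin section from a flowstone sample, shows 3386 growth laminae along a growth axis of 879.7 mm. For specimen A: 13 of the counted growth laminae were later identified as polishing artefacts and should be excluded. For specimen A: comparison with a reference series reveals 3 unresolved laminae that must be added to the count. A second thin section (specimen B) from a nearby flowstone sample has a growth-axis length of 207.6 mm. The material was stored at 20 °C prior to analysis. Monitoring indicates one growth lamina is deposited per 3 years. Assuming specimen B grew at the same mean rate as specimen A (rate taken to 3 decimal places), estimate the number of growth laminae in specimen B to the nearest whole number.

795 growth laminae

Specimen A: after corrections the count is 3386 − 13 + 3 = 3376 growth laminae.
Specimen A: multiplying by 3 years per growth lamina: 3376 × 3 = 10128 years.
A: 879.7 mm over 10128 years gives 879.7 / 10128 ≈ 0.087 mm per year.
For B, 207.6 / 0.087 = 2386.21 years; at 3 years per growth lamina that is 2386.21 / 3 ≈ 795 growth laminae.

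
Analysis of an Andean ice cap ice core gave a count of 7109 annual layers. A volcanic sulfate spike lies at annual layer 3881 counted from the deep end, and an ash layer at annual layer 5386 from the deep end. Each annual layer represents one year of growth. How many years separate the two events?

The two markers are separated by 5386 − 3881 = 1505 annual layers.
At one annual layer per year, 1505 years elapsed between them.

1505 yr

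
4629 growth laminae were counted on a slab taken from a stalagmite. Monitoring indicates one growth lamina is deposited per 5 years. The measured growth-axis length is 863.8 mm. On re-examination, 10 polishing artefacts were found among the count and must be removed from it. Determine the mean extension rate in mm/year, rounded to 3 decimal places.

After corrections the count is 4629 − 10 = 4619 growth laminae.
At 5 years per growth lamina, 4619 × 5 = 23095 years.
Mean rate = 863.8 mm / 23095 years ≈ 0.037 mm/year.

0.037 mm/year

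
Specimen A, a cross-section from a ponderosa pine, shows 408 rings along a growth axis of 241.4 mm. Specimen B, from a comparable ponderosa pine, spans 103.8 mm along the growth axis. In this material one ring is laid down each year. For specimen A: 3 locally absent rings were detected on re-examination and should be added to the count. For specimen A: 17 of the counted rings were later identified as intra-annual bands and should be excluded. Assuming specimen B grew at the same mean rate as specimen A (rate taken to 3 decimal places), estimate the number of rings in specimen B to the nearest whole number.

Specimen A: after corrections the count is 408 − 17 + 3 = 394 rings.
A: 241.4 mm over 394 years gives 241.4 / 394 ≈ 0.613 mm/year.
Specimen B: 103.8 mm / 0.613 mm per year = 169.33 years ≈ 169 rings.

169 rings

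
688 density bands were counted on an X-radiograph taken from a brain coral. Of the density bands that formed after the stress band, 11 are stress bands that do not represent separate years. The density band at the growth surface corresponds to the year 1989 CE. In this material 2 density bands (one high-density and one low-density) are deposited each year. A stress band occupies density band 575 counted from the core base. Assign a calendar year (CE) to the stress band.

688 − 575 = 113 density bands lie beyond the stress band toward the growth surface.
Removing the 11 false density bands leaves 113 − 11 = 102 true density bands beyond the stress band.
Dividing by 2 density bands per year: 102 / 2 = 51 years.
Counting back 51 years from 1989 CE places the stress band in 1989 − 51 = 1938 CE.

1938 CE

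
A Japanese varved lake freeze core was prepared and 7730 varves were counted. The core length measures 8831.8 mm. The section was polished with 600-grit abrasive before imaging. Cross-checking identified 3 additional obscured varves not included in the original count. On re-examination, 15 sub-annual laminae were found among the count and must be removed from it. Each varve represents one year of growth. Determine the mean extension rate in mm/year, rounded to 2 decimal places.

Correcting the raw count gives 7730 − 15 + 3 = 7718 true varves.
Extension rate ≈ 8831.8 / 7718 = 1.14 mm/year.

1.14 mm/year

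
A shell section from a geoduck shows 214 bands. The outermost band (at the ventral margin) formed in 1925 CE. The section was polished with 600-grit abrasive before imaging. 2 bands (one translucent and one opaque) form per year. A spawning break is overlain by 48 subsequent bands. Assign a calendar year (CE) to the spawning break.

48 bands post-date the spawning break.
Dividing by 2 bands per year: 48 / 2 = 24 years.
The band at the ventral margin is 1925 CE, so the spawning break dates to 1925 − 24 = 1901 CE.

1901 CE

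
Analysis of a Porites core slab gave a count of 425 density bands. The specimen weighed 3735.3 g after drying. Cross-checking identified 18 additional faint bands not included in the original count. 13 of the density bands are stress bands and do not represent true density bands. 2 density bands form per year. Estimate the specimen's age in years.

215 yr

Adjusted count: 425 − 13 + 18 = 430 density bands.
430 density bands at 2 per year is 430 / 2 = 215 years.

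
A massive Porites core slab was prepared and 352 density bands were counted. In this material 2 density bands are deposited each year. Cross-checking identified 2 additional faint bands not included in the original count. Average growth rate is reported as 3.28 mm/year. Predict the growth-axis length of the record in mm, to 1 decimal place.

After corrections the count is 352 + 2 = 354 density bands.
Dividing by 2 density bands per year: 354 / 2 = 177 years.
Length ≈ 3.28 × 177 = 580.6 mm.

580.6 mm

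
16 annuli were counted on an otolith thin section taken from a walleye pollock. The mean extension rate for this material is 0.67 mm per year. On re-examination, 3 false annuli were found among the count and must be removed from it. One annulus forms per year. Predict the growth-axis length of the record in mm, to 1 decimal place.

After corrections the count is 16 − 3 = 13 annuli.
Length ≈ 0.67 × 13 = 8.7 mm.

8.7 mm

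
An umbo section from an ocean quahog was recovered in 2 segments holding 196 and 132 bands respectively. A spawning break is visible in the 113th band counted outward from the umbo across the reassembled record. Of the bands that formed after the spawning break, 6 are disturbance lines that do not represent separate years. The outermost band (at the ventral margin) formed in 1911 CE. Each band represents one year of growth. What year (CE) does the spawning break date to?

1702 CE

Total bands = 196 + 132 = 328.
328 − 113 = 215 bands lie beyond the spawning break toward the ventral margin.
Removing the 6 false bands leaves 215 − 6 = 209 true bands beyond the spawning break.
1911 − 209 = 1702 CE.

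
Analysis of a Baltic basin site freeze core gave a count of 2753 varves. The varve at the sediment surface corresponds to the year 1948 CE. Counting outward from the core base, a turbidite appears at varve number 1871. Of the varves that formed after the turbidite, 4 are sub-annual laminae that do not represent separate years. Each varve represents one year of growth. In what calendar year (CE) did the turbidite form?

1070 CE

2753 − 1871 = 882 varves lie beyond the turbidite toward the sediment surface.
882 − 4 false = 878 true varves after the turbidite.
Counting back 878 years from 1948 CE places the turbidite in 1948 − 878 = 1070 CE.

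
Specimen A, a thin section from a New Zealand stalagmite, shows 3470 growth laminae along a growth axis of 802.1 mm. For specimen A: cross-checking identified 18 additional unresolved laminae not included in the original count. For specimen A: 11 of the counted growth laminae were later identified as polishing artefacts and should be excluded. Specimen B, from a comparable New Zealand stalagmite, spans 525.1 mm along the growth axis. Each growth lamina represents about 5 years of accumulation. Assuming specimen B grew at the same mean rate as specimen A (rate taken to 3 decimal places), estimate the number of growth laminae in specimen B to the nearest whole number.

Specimen A: after corrections the count is 3470 − 11 + 18 = 3477 growth laminae.
Specimen A: 3477 growth laminae at 5 years each span 3477 × 5 = 17385 years.
A: Extension rate ≈ 802.1 / 17385 = 0.046 mm/year.
B spans 525.1 / 0.046 = 11415.22 years; at 5 years per growth lamina that is 11415.22 / 5 ≈ 2283 growth laminae.

2283 growth laminae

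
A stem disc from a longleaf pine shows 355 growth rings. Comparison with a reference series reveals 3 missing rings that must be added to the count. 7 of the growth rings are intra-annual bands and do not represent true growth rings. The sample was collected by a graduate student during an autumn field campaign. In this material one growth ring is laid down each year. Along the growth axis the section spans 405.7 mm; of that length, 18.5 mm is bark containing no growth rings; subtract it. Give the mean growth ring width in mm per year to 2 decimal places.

1.10 mm per year

True growth ring count = 355 − 7 + 3 = 351.
Net length = 405.7 − 18.5 = 387.2 mm.
Extension rate ≈ 387.2 / 351 = 1.10 mm per year.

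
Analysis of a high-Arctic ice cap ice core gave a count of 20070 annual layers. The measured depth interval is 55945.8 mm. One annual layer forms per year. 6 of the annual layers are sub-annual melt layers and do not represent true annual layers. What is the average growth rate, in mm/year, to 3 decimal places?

True annual layer count = 20070 − 6 = 20064.
Extension rate ≈ 55945.8 / 20064 = 2.788 mm/year.

2.788 mm/year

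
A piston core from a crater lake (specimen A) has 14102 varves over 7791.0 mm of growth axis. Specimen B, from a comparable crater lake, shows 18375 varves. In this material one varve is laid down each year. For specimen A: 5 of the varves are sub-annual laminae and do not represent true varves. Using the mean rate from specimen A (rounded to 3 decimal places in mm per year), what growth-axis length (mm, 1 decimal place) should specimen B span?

Specimen A: adjusted count: 14102 − 5 = 14097 varves.
A: Extension rate ≈ 7791.0 / 14097 = 0.553 mm/year.
Length of B = 0.553 × 18375 = 10161.4 mm.

10161.4 mm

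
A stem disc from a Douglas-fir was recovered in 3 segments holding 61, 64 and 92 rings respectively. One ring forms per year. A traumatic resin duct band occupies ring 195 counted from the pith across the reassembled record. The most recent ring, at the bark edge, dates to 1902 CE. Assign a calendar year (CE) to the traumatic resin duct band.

Total rings = 61 + 64 + 92 = 217.
The traumatic resin duct band sits at ring 195 from the pith, so 217 − 195 = 22 rings formed after it.
1902 − 22 = 1880 CE.

1880 CE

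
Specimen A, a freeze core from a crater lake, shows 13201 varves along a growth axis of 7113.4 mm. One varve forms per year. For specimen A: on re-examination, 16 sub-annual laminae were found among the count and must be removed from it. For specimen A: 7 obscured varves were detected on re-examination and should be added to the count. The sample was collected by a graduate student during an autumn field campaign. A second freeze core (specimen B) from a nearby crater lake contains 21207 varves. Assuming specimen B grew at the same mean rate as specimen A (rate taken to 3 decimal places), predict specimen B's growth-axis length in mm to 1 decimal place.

11430.6 mm

Specimen A: true varve count = 13201 − 16 + 7 = 13192.
A: Extension rate ≈ 7113.4 / 13192 = 0.539 mm/yr.
B's length ≈ 0.539 × 21207 = 11430.6 mm.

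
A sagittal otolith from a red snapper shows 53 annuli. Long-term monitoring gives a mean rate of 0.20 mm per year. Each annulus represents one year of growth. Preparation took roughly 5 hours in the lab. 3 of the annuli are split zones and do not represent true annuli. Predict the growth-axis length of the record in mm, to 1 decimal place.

True annulus count = 53 − 3 = 50.
Length ≈ 0.20 × 50 = 10.0 mm.

10.0 mm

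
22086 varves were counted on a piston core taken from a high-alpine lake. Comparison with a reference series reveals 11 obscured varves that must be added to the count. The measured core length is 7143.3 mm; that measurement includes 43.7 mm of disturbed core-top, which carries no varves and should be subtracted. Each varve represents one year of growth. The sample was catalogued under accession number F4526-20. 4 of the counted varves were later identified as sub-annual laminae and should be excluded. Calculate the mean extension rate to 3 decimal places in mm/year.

0.321 mm/year

True varve count = 22086 − 4 + 11 = 22093.
Net length = 7143.3 − 43.7 = 7099.6 mm.
Mean rate = 7099.6 mm / 22093 years ≈ 0.321 mm/year.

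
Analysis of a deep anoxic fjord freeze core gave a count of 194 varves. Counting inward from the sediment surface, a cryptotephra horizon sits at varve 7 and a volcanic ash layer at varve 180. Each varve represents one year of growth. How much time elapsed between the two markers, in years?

173 years

The two markers are separated by 180 − 7 = 173 varves.
At one varve per year, 173 years elapsed between them.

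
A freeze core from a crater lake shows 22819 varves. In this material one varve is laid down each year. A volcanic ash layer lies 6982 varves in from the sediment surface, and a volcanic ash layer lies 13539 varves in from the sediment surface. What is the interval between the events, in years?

Separation: 13539 − 6982 = 6557 varves.
At one varve per year, 6557 years elapsed between them.

6557 years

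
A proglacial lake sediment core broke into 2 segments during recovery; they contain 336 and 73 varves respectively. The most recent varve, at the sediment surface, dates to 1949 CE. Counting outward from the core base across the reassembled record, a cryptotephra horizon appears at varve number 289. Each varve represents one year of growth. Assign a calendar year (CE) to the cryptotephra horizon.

1829 CE

Total varves = 336 + 73 = 409.
Between varve 289 and the sediment surface there are 409 − 289 = 120 varves.
The varve at the sediment surface is 1949 CE, so the cryptotephra horizon dates to 1949 − 120 = 1829 CE.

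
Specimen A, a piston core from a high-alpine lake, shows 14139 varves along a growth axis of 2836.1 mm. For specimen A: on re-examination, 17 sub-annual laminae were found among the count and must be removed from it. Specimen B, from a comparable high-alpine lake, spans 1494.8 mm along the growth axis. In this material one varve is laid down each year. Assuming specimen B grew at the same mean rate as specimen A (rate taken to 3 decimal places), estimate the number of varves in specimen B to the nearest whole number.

7437 varves

Specimen A: adjusted count: 14139 − 17 = 14122 varves.
A: Mean rate = 2836.1 mm / 14122 years ≈ 0.201 mm per year.
Specimen B: 1494.8 mm / 0.201 mm per year = 7436.82 years ≈ 7437 varves.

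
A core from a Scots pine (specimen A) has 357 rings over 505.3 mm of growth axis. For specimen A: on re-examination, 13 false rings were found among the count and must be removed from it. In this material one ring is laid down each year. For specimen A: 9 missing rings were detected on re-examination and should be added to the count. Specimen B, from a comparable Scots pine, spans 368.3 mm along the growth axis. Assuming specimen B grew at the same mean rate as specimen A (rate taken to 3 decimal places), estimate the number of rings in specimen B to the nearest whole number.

257 rings

Specimen A: correcting the raw count gives 357 − 13 + 9 = 353 true rings.
A: Extension rate ≈ 505.3 / 353 = 1.431 mm per year.
For B, 368.3 / 1.431 = 257.37 years ≈ 257 rings.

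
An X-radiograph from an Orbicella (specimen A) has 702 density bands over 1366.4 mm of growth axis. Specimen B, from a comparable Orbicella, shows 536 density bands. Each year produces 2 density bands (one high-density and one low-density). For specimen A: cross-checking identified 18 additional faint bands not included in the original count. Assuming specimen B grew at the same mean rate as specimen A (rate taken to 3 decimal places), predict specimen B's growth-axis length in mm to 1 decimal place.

1017.3 mm

Specimen A: correcting the raw count gives 702 + 18 = 720 true density bands.
Specimen A: with 2 density bands per year, 720 / 2 = 360 years.
A: Mean rate = 1366.4 mm / 360 years ≈ 3.796 mm/yr.
Specimen B: dividing by 2 density bands per year: 536 / 2 = 268 years. B's length ≈ 3.796 × 268 = 1017.3 mm.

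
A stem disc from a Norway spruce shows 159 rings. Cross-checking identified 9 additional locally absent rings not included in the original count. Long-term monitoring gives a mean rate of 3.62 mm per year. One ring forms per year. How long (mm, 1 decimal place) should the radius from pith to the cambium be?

Correcting the raw count gives 159 + 9 = 168 true rings.
Length ≈ 3.62 × 168 = 608.2 mm.

608.2 mm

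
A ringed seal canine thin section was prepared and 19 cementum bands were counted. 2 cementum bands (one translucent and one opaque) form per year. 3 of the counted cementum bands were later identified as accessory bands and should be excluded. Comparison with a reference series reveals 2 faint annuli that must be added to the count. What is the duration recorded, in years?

9 years

After corrections the count is 19 − 3 + 2 = 18 cementum bands.
Dividing by 2 cementum bands per year: 18 / 2 = 9 years.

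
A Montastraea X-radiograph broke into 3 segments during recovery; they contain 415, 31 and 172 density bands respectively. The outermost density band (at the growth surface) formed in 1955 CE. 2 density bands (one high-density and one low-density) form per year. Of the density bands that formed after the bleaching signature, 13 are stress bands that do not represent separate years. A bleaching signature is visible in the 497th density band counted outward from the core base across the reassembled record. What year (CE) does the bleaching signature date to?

1901 CE

Total density bands = 415 + 31 + 172 = 618.
Between density band 497 and the growth surface there are 618 − 497 = 121 density bands.
Excluding 13 false density bands: 121 − 13 = 108.
Dividing by 2 density bands per year: 108 / 2 = 54 years.
1955 − 54 = 1901 CE.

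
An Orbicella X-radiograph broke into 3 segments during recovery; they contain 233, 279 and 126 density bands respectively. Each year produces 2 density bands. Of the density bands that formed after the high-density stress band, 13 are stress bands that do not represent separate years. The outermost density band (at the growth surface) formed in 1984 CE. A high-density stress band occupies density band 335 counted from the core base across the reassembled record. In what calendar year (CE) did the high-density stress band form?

1839 CE

Total density bands = 233 + 279 + 126 = 638.
638 − 335 = 303 density bands lie beyond the high-density stress band toward the growth surface.
Removing the 13 false density bands leaves 303 − 13 = 290 true density bands beyond the high-density stress band.
Dividing by 2 density bands per year: 290 / 2 = 145 years.
Counting back 145 years from 1984 CE places the high-density stress band in 1984 − 145 = 1839 CE.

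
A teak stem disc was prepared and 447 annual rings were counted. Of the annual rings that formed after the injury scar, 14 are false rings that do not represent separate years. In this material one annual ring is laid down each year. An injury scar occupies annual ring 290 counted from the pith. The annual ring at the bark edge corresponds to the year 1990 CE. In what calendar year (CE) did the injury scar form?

1847 CE

447 − 290 = 157 annual rings lie beyond the injury scar toward the bark edge.
157 − 14 false = 143 true annual rings after the injury scar.
1990 − 143 = 1847 CE.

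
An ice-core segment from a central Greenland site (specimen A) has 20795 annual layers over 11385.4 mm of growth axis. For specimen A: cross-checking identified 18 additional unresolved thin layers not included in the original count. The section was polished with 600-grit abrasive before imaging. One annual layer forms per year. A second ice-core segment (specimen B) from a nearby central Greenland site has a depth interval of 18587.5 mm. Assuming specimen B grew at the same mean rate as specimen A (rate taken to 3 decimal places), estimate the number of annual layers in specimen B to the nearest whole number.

Specimen A: correcting the raw count gives 20795 + 18 = 20813 true annual layers.
A: Extension rate ≈ 11385.4 / 20813 = 0.547 mm/year.
Specimen B: 18587.5 mm / 0.547 mm per year = 33980.80 years ≈ 33981 annual layers.

33981 annual layers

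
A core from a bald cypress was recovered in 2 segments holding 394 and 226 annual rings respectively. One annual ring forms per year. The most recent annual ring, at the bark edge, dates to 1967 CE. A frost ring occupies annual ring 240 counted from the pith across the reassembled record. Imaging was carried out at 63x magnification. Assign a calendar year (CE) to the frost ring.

Total annual rings = 394 + 226 = 620.
Between annual ring 240 and the bark edge there are 620 − 240 = 380 annual rings.
1967 − 380 = 1587 CE.

1587 CE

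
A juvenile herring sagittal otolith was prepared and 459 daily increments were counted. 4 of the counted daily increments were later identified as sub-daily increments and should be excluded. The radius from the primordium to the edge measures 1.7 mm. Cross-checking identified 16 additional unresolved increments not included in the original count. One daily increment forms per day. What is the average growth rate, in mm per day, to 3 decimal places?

True daily increment count = 459 − 4 + 16 = 471.
1.7 mm over 471 days gives 1.7 / 471 ≈ 0.004 mm per day.

0.004 mm per day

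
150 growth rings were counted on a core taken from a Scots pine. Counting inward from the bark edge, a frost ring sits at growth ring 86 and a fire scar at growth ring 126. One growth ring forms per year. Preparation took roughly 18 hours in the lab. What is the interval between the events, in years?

The two markers are separated by 126 − 86 = 40 growth rings.
One growth ring per year makes the interval 40 years.

40 years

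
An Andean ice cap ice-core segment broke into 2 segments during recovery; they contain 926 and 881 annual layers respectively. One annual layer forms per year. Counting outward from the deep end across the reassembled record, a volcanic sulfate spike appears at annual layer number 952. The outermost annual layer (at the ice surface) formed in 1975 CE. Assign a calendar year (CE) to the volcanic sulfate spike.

Total annual layers = 926 + 881 = 1807.
1807 − 952 = 855 annual layers lie beyond the volcanic sulfate spike toward the ice surface.
1975 − 855 = 1120 CE.

1120 CE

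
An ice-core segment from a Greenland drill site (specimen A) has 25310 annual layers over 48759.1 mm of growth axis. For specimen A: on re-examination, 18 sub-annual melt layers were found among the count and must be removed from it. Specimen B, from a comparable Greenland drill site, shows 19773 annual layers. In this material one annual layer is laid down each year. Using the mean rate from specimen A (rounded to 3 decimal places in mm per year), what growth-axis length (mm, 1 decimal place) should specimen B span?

38122.3 mm

Specimen A: correcting the raw count gives 25310 − 18 = 25292 true annual layers.
A: 48759.1 mm over 25292 years gives 48759.1 / 25292 ≈ 1.928 mm/yr.
Length of B = 1.928 × 19773 = 38122.3 mm.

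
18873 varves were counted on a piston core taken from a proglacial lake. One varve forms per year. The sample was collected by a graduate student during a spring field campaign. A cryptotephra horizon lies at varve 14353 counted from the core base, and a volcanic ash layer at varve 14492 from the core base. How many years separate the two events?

14492 − 14353 = 139 varves lie between the two events.
That is 139 years at one varve per year.

139 yr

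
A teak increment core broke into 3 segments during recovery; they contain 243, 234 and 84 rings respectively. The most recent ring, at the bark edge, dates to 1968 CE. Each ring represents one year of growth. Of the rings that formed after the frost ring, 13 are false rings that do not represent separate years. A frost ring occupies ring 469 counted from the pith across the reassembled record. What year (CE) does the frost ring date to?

1889 CE

Total rings = 243 + 234 + 84 = 561.
The frost ring sits at ring 469 from the pith, so 561 − 469 = 92 rings formed after it.
92 − 13 false = 79 true rings after the frost ring.
The ring at the bark edge is 1968 CE, so the frost ring dates to 1968 − 79 = 1889 CE.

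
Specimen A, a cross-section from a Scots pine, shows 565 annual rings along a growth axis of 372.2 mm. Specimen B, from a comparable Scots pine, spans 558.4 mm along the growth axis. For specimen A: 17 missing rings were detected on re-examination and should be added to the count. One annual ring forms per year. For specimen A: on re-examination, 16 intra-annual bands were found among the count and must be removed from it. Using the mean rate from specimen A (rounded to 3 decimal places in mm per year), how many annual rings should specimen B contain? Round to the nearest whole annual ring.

Specimen A: after corrections the count is 565 − 16 + 17 = 566 annual rings.
A: 372.2 mm over 566 years gives 372.2 / 566 ≈ 0.658 mm/yr.
B spans 558.4 / 0.658 = 848.63 years ≈ 849 annual rings.

849 annual rings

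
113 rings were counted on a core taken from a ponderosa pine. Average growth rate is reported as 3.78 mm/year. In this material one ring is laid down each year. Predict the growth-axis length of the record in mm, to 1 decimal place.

427.1 mm

113 years of growth are recorded.
Length ≈ 3.78 × 113 = 427.1 mm.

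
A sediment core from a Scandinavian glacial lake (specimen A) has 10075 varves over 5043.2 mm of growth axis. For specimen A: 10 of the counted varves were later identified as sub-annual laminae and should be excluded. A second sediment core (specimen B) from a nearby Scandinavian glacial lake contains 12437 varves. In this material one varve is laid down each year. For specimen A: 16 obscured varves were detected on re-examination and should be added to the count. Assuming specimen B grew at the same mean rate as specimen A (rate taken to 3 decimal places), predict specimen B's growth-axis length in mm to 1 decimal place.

6218.5 mm

Specimen A: after corrections the count is 10075 − 10 + 16 = 10081 varves.
A: 5043.2 mm over 10081 years gives 5043.2 / 10081 ≈ 0.500 mm/year.
B's length ≈ 0.500 × 12437 = 6218.5 mm.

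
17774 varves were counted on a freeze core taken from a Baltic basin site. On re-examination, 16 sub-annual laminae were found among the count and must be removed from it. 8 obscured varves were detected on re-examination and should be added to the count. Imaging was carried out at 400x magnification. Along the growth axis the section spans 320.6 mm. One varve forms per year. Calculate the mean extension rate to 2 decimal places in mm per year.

0.02 mm per year

Adjusted count: 17774 − 16 + 8 = 17766 varves.
Extension rate ≈ 320.6 / 17766 = 0.02 mm per year.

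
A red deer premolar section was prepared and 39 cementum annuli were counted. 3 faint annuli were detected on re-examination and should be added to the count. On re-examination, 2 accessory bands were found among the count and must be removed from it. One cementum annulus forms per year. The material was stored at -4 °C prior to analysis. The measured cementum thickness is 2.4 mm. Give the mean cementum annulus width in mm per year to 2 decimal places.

0.06 mm per year

True cementum annulus count = 39 − 2 + 3 = 40.
Mean rate = 2.4 mm / 40 years ≈ 0.06 mm per year.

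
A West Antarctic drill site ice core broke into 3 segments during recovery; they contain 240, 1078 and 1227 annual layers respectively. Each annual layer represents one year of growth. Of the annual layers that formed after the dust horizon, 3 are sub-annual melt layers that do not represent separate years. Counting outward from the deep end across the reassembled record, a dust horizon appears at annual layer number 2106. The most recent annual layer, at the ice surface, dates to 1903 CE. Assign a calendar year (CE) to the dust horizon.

1467 CE

Total annual layers = 240 + 1078 + 1227 = 2545.
Between annual layer 2106 and the ice surface there are 2545 − 2106 = 439 annual layers.
Excluding 3 false annual layers: 439 − 3 = 436.
1903 − 436 = 1467 CE.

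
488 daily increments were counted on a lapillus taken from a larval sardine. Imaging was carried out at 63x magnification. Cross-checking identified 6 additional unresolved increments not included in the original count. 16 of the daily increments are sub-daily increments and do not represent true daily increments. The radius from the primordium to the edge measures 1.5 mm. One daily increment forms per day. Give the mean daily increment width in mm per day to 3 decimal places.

0.003 mm per day

True daily increment count = 488 − 16 + 6 = 478.
Mean rate = 1.5 mm / 478 days ≈ 0.003 mm per day.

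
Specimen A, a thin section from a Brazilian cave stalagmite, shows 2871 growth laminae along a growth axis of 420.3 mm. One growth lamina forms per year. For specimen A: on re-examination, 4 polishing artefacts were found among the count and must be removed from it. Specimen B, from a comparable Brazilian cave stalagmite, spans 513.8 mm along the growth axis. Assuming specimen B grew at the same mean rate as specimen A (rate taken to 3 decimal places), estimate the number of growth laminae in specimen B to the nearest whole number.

Specimen A: adjusted count: 2871 − 4 = 2867 growth laminae.
A: 420.3 mm over 2867 years gives 420.3 / 2867 ≈ 0.147 mm/yr.
Specimen B: 513.8 mm / 0.147 mm per year = 3495.24 years ≈ 3495 growth laminae.

3495 growth laminae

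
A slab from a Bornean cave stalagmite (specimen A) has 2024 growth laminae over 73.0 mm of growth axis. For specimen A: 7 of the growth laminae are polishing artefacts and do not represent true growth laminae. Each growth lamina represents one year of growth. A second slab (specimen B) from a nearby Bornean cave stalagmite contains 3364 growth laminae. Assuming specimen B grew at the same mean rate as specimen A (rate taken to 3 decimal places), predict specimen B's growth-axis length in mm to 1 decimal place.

121.1 mm

Specimen A: correcting the raw count gives 2024 − 7 = 2017 true growth laminae.
A: Extension rate ≈ 73.0 / 2017 = 0.036 mm per year.
Length of B = 0.036 × 3364 = 121.1 mm.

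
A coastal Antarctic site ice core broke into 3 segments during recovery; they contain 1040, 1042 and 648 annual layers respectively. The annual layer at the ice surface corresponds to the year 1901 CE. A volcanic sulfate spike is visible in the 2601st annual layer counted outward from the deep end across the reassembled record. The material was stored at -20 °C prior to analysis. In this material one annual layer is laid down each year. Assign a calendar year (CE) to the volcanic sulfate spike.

1772 CE

Total annual layers = 1040 + 1042 + 648 = 2730.
Between annual layer 2601 and the ice surface there are 2730 − 2601 = 129 annual layers.
The annual layer at the ice surface is 1901 CE, so the volcanic sulfate spike dates to 1901 − 129 = 1772 CE.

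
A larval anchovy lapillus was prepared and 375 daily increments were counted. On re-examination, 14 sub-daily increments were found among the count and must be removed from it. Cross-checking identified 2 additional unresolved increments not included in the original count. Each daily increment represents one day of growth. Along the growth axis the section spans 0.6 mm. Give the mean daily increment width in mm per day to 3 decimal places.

0.002 mm per day

After corrections the count is 375 − 14 + 2 = 363 daily increments.
0.6 mm over 363 days gives 0.6 / 363 ≈ 0.002 mm per day.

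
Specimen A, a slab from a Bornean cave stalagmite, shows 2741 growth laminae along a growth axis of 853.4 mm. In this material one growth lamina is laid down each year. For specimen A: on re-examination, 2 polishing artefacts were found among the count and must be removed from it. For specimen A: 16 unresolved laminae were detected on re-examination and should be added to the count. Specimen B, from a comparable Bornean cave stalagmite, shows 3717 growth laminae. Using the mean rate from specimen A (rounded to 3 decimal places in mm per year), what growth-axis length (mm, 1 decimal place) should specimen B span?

Specimen A: adjusted count: 2741 − 2 + 16 = 2755 growth laminae.
A: Mean rate = 853.4 mm / 2755 years ≈ 0.310 mm/year.
For B, 0.310 mm/year × 3717 years = 1152.3 mm.

1152.3 mm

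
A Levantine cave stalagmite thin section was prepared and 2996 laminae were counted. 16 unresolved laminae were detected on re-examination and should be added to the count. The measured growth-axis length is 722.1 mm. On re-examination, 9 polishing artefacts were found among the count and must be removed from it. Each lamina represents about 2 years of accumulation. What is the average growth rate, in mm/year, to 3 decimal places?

0.120 mm/year

True lamina count = 2996 − 9 + 16 = 3003.
3003 laminae at 2 years each span 3003 × 2 = 6006 years.
722.1 mm over 6006 years gives 722.1 / 6006 ≈ 0.120 mm/year.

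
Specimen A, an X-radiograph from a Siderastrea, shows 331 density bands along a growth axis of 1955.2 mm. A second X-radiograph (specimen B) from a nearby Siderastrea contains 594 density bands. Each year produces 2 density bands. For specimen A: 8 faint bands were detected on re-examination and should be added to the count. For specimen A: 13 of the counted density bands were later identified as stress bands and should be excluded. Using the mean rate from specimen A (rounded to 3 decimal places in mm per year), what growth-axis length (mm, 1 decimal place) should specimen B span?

3562.5 mm

Specimen A: true density band count = 331 − 13 + 8 = 326.
Specimen A: dividing by 2 density bands per year: 326 / 2 = 163 years.
A: 1955.2 mm over 163 years gives 1955.2 / 163 ≈ 11.995 mm/year.
Specimen B: dividing by 2 density bands per year: 594 / 2 = 297 years. For B, 11.995 mm/year × 297 years = 3562.5 mm.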